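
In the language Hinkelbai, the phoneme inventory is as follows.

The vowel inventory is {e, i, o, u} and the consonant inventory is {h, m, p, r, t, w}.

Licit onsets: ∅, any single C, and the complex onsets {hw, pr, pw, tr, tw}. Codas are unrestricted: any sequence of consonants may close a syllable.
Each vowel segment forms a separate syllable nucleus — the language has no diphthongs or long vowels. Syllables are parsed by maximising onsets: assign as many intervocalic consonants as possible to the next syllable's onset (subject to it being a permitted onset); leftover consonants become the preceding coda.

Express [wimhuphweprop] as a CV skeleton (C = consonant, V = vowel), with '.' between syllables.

Nuclei (vowels): i, u, e, o → 4 syllables.
Between /i/ (V1) and /u/ (V2): /mh/; trying suffixes from longest down, /h/ is the first permitted one, so coda /m/ | onset /h/.
Between /u/ (V2) and /e/ (V3): cluster /phw/ — the longest permitted-onset suffix is /hw/; onset = /hw/, preceding coda = /p/.
Between /e/ (V3) and /o/ (V4): /pr/ — entire cluster is a permitted onset → onset /pr/, coda ∅.
Syllabification: wim.hup.hwe.prop.
Mapping each syllable to C/V: /wim/ → CVC, /hup/ → CVC, /hwe/ → CCV, /prop/ → CCVC.

CVC.CVC.CCV.CCVC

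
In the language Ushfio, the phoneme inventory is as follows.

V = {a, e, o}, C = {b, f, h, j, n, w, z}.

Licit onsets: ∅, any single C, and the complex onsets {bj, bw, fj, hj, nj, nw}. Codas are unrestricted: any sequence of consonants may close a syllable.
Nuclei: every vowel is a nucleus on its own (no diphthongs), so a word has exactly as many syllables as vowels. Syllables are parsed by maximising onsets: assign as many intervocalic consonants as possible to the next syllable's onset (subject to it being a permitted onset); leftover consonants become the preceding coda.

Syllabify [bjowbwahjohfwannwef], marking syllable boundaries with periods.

Vowels present: o, a, o, a, e; each is a nucleus, giving 5 syllables.
/o…a/ gap (V1→V2): /wbw/ splits as /w/ + /bw/ (/bw/ is the longest suffix that is a licit onset).
/a…o/ gap (V2→V3): cluster /hj/ — /hj/ is itself a permitted onset, so the whole cluster goes right; preceding coda = ∅.
/o…a/ gap (V3→V4): cluster /hfw/ — the longest permitted-onset suffix is /w/; onset = /w/, preceding coda = /hf/.
/a…e/ gap (V4→V5): /nnw/ splits as /n/ + /nw/ (/nw/ is the longest suffix that is a licit onset).

bjow.bwa.hjohf.wan.nwef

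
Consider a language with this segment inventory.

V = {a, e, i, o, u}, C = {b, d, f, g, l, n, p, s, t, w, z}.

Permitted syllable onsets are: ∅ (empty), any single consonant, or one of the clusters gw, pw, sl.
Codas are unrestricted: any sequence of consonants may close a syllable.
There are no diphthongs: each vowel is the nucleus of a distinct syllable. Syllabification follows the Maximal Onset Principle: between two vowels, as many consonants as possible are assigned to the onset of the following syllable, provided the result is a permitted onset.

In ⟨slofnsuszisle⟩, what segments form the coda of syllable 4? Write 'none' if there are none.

none

The vowels are o, u, i, e — 4 nuclei, so 4 syllables.
Between /o/ (V1) and /u/ (V2): /fns/ splits as /fn/ + /s/ (/s/ is the longest suffix that is a licit onset).
Between /u/ (V2) and /i/ (V3): /sz/ — longest licit onset from the right is /z/, leaving /s/ as coda.
Between /i/ (V3) and /e/ (V4): /sl/ is a licit onset in full, so it all attaches to the next syllable.
So the parse is slofn.sus.zi.sle.
Syllable 4 is /sle/: onset /sl/, nucleus /e/, coda ∅.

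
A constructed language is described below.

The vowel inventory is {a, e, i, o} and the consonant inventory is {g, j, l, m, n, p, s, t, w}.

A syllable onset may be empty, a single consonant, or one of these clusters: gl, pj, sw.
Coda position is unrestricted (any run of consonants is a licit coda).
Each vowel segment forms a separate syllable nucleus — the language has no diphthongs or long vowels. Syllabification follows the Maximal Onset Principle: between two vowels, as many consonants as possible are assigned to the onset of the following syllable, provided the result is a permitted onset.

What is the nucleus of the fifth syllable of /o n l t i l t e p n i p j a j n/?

a

Nuclei (vowels): o, i, e, i, a → 5 syllables.
The fifth nucleus (vowel 5 from the left) is /a/.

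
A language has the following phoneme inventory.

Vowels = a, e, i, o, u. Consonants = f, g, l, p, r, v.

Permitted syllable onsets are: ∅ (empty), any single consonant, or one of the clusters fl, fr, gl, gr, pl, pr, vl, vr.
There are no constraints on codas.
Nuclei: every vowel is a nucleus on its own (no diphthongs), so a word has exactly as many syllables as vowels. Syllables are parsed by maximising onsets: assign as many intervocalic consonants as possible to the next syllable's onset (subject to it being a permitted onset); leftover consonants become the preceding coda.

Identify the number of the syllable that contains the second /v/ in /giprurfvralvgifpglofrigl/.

The vowels are i, u, a, i, o, i — 6 nuclei, so 6 syllables.
V1 /i/ – V2 /u/: /pr/ — entire cluster is a permitted onset → onset /pr/, coda ∅.
V2 /u/ – V3 /a/: /rfvr/ splits as /rf/ + /vr/ (/vr/ is the longest suffix that is a licit onset).
V3 /a/ – V4 /i/: /lvg/ — longest licit onset from the right is /g/, leaving /lv/ as coda.
V4 /i/ – V5 /o/: /fpgl/ splits as /fp/ + /gl/ (/gl/ is the longest suffix that is a licit onset).
V5 /o/ – V6 /i/: /fr/ — entire cluster is a permitted onset → onset /fr/, coda ∅.
Putting it together: gi.prurf.vralv.gifp.glo.frigl.
The second /v/ is in the coda of syllable 3 (/vralv/).

3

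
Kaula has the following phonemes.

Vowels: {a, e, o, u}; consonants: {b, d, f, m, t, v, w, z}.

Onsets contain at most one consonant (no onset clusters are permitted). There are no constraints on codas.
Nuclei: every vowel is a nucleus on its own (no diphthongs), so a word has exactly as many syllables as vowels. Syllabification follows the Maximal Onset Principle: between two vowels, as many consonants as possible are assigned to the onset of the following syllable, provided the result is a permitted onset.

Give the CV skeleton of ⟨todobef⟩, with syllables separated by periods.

Nuclei (vowels): o, o, e → 3 syllables.
σ1/σ2 boundary: just /d/ — single C goes to the following onset.
σ2/σ3 boundary: just /b/ — single C goes to the following onset.
Putting it together: to.do.bef.
Mapping each syllable to C/V: /to/ → CV, /do/ → CV, /bef/ → CVC.

CV.CV.CVC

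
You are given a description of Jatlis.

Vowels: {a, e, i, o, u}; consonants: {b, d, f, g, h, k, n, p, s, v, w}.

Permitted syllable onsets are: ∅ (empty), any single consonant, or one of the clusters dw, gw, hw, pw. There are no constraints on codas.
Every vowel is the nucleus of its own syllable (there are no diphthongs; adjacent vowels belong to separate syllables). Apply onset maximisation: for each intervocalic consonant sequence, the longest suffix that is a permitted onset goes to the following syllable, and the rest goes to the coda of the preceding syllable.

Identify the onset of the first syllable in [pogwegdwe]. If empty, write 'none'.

Nuclei (vowels): o, e, e → 3 syllables.
Between /o/ (V1) and /e/ (V2): /gw/ — entire cluster is a permitted onset → onset /gw/, coda ∅.
Between /e/ (V2) and /e/ (V3): cluster /gdw/ — the longest permitted-onset suffix is /dw/; onset = /dw/, preceding coda = /g/.
Syllabification: po.gweg.dwe.
Syllable 1 is /po/: onset /p/, nucleus /o/, coda ∅.

p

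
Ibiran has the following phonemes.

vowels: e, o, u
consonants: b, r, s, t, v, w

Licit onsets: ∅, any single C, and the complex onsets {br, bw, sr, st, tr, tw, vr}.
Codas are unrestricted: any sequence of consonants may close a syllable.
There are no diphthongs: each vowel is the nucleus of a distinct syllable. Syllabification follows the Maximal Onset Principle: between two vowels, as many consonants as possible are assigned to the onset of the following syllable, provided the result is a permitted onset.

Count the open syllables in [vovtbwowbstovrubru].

3

Vowels present: o, o, o, u, u; each is a nucleus, giving 5 syllables.
V1 /o/ – V2 /o/: /vtbw/ — longest licit onset from the right is /bw/, leaving /vt/ as coda.
V2 /o/ – V3 /o/: /wbst/; trying suffixes from longest down, /st/ is the first permitted one, so coda /wb/ | onset /st/.
V3 /o/ – V4 /u/: cluster /vr/ — /vr/ is itself a permitted onset, so the whole cluster goes right; preceding coda = ∅.
V4 /u/ – V5 /u/: /br/ is a licit onset in full, so it all attaches to the next syllable.
So the parse is vovt.bwowb.sto.vru.bru.
Classifying each syllable: /vovt/ (closed), /bwowb/ (closed), /sto/ (open), /vru/ (open), /bru/ (open).
Open syllables: 3.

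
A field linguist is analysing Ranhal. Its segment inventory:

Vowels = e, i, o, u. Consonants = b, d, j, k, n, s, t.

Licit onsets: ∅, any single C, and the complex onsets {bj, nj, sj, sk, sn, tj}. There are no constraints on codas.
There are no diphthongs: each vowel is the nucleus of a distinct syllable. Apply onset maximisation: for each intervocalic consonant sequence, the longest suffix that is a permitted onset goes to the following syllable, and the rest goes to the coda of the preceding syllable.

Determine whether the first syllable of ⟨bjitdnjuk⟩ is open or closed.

Nuclei (vowels): i, u → 2 syllables.
/i…u/ gap (V1→V2): /tdnj/; trying suffixes from longest down, /nj/ is the first permitted one, so coda /td/ | onset /nj/.
Putting it together: bjitd.njuk.
Syllable 1 is /bjitd/ with coda /td/, so it is closed.

closed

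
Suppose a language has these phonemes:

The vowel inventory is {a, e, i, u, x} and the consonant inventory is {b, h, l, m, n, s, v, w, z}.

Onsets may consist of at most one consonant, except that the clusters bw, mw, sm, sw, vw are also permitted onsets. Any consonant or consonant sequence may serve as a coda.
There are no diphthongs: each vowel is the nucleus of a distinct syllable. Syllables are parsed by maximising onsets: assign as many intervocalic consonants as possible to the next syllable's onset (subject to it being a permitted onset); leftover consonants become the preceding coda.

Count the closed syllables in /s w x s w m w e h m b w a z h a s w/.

The vowels are x, e, a, a — 4 nuclei, so 4 syllables.
V1 /x/ – V2 /e/: /swmw/ splits as /sw/ + /mw/ (/mw/ is the longest suffix that is a licit onset).
V2 /e/ – V3 /a/: /hmbw/; trying suffixes from longest down, /bw/ is the first permitted one, so coda /hm/ | onset /bw/.
V3 /a/ – V4 /a/: /zh/; trying suffixes from longest down, /h/ is the first permitted one, so coda /z/ | onset /h/.
Putting it together: swxsw.mwehm.bwaz.hasw.
Classifying each syllable: /swxsw/ (closed), /mwehm/ (closed), /bwaz/ (closed), /hasw/ (closed).
Closed syllables: 4.

4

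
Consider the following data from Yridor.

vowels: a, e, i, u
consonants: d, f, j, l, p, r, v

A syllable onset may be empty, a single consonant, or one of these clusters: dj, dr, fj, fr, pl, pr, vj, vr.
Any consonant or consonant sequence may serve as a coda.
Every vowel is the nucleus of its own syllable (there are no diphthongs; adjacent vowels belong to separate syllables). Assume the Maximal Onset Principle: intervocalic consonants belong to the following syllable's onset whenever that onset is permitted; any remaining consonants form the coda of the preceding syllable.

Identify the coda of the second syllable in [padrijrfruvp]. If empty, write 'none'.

jr

Nuclei (vowels): a, i, u → 3 syllables.
/a…i/ gap (V1→V2): cluster /dr/ — /dr/ is itself a permitted onset, so the whole cluster goes right; preceding coda = ∅.
/i…u/ gap (V2→V3): /jrfr/ — longest licit onset from the right is /fr/, leaving /jr/ as coda.
So the parse is pa.drijr.fruvp.
Syllable 2 is /drijr/: onset /dr/, nucleus /i/, coda /jr/.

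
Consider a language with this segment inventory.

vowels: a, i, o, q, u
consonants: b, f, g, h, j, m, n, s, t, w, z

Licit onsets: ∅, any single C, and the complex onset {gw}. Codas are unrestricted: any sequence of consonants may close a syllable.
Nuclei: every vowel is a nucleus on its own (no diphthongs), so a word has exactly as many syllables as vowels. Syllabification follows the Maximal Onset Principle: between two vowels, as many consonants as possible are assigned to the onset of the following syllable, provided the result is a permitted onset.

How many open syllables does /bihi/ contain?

2

Vowels present: i, i; each is a nucleus, giving 2 syllables.
V1 /i/ – V2 /i/: just /h/ — single C goes to the following onset.
Putting it together: bi.hi.
Classifying each syllable: /bi/ (open), /hi/ (open).
Open syllables: 2.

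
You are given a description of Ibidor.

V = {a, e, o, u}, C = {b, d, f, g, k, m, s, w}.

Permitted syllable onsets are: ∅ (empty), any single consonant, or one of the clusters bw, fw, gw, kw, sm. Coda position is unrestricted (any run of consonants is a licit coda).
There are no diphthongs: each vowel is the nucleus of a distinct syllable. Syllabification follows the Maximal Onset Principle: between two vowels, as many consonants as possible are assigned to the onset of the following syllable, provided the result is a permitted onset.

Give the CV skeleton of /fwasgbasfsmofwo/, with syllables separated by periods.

Nuclei (vowels): a, a, o, o → 4 syllables.
V1 /a/ – V2 /a/: /sgb/ splits as /sg/ + /b/ (/b/ is the longest suffix that is a licit onset).
V2 /a/ – V3 /o/: /sfsm/ splits as /sf/ + /sm/ (/sm/ is the longest suffix that is a licit onset).
V3 /o/ – V4 /o/: /fw/ — entire cluster is a permitted onset → onset /fw/, coda ∅.
Result: fwasg.basf.smo.fwo.
Mapping each syllable to C/V: /fwasg/ → CCVCC, /basf/ → CVCC, /smo/ → CCV, /fwo/ → CCV.

CCVCC.CVCC.CCV.CCV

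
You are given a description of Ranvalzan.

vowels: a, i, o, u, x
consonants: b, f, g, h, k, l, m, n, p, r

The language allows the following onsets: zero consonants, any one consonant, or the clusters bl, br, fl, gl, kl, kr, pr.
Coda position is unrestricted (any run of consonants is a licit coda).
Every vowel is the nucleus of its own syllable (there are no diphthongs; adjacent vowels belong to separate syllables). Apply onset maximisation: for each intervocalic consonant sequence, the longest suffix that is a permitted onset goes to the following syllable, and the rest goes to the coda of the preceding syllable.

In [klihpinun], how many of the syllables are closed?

2

The vowels are i, i, u — 3 nuclei, so 3 syllables.
σ1/σ2 boundary: /hp/; trying suffixes from longest down, /p/ is the first permitted one, so coda /h/ | onset /p/.
σ2/σ3 boundary: /n/ → onset of the next syllable (single consonants are always licit onsets).
So the parse is klih.pi.nun.
Classifying each syllable: /klih/ (closed), /pi/ (open), /nun/ (closed).
Closed syllables: 2.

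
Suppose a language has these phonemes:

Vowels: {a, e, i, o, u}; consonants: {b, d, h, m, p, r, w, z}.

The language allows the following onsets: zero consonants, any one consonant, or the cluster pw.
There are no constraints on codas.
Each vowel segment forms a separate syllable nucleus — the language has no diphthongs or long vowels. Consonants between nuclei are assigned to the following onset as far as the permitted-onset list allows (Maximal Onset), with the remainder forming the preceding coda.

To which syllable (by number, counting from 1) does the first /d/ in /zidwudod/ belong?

Vowels present: i, u, o; each is a nucleus, giving 3 syllables.
σ1/σ2 boundary: /dw/; trying suffixes from longest down, /w/ is the first permitted one, so coda /d/ | onset /w/.
σ2/σ3 boundary: just /d/ — single C goes to the following onset.
Result: zid.wu.dod.
The first /d/ is in the coda of syllable 1 (/zid/).

1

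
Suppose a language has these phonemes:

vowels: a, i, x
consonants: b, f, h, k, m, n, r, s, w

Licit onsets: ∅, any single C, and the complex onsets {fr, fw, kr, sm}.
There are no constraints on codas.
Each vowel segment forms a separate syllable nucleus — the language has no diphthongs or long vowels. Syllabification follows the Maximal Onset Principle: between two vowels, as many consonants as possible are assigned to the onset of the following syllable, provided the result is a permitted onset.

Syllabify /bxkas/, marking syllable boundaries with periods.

bx.kas

Nuclei (vowels): x, a → 2 syllables.
/x…a/ gap (V1→V2): /k/ → onset of the next syllable (single consonants are always licit onsets).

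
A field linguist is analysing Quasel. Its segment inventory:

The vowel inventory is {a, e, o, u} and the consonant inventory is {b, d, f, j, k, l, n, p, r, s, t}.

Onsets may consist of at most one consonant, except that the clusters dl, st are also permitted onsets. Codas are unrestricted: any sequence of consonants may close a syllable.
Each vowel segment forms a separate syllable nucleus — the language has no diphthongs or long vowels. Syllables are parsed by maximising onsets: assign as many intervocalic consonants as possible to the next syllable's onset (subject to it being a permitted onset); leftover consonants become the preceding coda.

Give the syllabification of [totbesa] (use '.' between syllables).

Nuclei (vowels): o, e, a → 3 syllables.
V1 /o/ – V2 /e/: cluster /tb/ — the longest permitted-onset suffix is /b/; onset = /b/, preceding coda = /t/.
V2 /e/ – V3 /a/: /s/ is a single consonant, so it becomes the next onset.

tot.be.sa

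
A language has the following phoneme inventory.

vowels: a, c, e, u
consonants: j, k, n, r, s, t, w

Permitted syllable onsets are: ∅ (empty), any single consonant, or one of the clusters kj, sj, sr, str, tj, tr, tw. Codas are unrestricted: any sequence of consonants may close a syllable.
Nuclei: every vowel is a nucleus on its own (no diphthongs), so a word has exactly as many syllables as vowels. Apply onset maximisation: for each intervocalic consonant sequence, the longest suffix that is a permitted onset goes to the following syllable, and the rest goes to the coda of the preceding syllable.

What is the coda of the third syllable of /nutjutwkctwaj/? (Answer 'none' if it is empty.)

none

The vowels are u, u, c, a — 4 nuclei, so 4 syllables.
V1 /u/ – V2 /u/: cluster /tj/ — /tj/ is itself a permitted onset, so the whole cluster goes right; preceding coda = ∅.
V2 /u/ – V3 /c/: /twk/ — longest licit onset from the right is /k/, leaving /tw/ as coda.
V3 /c/ – V4 /a/: cluster /tw/ — /tw/ is itself a permitted onset, so the whole cluster goes right; preceding coda = ∅.
Result: nu.tjutw.kc.twaj.
Syllable 3 is /kc/: onset /k/, nucleus /c/, coda ∅.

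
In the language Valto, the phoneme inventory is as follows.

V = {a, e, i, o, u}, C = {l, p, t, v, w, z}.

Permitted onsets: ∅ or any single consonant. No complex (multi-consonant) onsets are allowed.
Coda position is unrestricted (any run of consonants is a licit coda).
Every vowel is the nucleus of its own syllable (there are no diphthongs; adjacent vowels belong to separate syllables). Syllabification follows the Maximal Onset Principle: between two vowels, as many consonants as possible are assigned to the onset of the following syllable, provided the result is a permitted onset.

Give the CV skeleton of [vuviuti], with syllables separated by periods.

Nuclei (vowels): u, i, u, i → 4 syllables.
Between /u/ (V1) and /i/ (V2): just /v/ — single C goes to the following onset.
Between /i/ (V2) and /u/ (V3): no consonants, so the boundary falls immediately after /i/.
Between /u/ (V3) and /i/ (V4): /t/ → onset of the next syllable (single consonants are always licit onsets).
Result: vu.vi.u.ti.
Mapping each syllable to C/V: /vu/ → CV, /vi/ → CV, /u/ → V, /ti/ → CV.

CV.CV.V.CV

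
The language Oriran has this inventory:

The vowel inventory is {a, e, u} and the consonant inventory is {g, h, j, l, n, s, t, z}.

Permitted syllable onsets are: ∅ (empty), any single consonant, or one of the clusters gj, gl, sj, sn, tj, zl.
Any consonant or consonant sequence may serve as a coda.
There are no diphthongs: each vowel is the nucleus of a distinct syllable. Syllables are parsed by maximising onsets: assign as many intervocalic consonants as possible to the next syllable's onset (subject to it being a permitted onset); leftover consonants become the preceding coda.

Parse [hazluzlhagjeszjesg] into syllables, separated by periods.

ha.zluzl.ha.gjesz.jesg

Vowels present: a, u, a, e, e; each is a nucleus, giving 5 syllables.
V1 /a/ – V2 /u/: /zl/ is a licit onset in full, so it all attaches to the next syllable.
V2 /u/ – V3 /a/: /zlh/ splits as /zl/ + /h/ (/h/ is the longest suffix that is a licit onset).
V3 /a/ – V4 /e/: cluster /gj/ — /gj/ is itself a permitted onset, so the whole cluster goes right; preceding coda = ∅.
V4 /e/ – V5 /e/: /szj/ splits as /sz/ + /j/ (/j/ is the longest suffix that is a licit onset).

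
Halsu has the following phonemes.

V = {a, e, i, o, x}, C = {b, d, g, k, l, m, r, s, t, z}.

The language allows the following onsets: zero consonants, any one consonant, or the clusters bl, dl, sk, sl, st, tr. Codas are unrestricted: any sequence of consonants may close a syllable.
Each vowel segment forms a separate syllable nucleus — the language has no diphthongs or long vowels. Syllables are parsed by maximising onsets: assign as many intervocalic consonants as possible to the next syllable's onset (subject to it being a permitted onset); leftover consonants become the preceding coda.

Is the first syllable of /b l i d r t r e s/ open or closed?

Nuclei (vowels): i, e → 2 syllables.
/i…e/ gap (V1→V2): cluster /drtr/ — the longest permitted-onset suffix is /tr/; onset = /tr/, preceding coda = /dr/.
Syllabification: blidr.tres.
Syllable 1 is /blidr/ with coda /dr/, so it is closed.

closed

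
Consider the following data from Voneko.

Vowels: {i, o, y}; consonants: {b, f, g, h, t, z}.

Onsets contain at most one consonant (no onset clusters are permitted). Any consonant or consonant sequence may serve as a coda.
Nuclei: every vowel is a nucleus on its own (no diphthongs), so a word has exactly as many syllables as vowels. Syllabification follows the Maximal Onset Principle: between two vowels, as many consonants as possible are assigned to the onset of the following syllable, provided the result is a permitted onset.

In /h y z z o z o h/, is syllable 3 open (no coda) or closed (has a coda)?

closed

The vowels are y, o, o — 3 nuclei, so 3 syllables.
σ1/σ2 boundary: /zz/; trying suffixes from longest down, /z/ is the first permitted one, so coda /z/ | onset /z/.
σ2/σ3 boundary: just /z/ — single C goes to the following onset.
Syllabification: hyz.zo.zoh.
Syllable 3 is /zoh/ with coda /h/, so it is closed.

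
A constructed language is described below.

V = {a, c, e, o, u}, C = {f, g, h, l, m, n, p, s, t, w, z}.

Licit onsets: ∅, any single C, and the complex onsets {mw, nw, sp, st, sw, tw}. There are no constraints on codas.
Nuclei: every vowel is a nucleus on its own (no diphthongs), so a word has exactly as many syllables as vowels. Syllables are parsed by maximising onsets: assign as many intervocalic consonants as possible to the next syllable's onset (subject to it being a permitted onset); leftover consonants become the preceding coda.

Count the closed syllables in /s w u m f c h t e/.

Vowels present: u, c, e; each is a nucleus, giving 3 syllables.
/u…c/ gap (V1→V2): cluster /mf/ — the longest permitted-onset suffix is /f/; onset = /f/, preceding coda = /m/.
/c…e/ gap (V2→V3): cluster /ht/ — the longest permitted-onset suffix is /t/; onset = /t/, preceding coda = /h/.
Syllabification: swum.fch.te.
Classifying each syllable: /swum/ (closed), /fch/ (closed), /te/ (open).
Closed syllables: 2.

2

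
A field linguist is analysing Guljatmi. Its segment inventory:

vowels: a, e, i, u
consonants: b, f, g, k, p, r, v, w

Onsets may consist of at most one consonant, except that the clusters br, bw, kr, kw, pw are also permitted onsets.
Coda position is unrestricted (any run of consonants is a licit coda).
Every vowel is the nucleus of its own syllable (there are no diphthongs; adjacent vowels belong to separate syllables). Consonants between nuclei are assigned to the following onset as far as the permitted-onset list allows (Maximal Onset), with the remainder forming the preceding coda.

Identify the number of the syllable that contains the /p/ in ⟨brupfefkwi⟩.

Nuclei (vowels): u, e, i → 3 syllables.
V1 /u/ – V2 /e/: /pf/; trying suffixes from longest down, /f/ is the first permitted one, so coda /p/ | onset /f/.
V2 /e/ – V3 /i/: /fkw/ splits as /f/ + /kw/ (/kw/ is the longest suffix that is a licit onset).
Result: brup.fef.kwi.
The /p/ is in the coda of syllable 1 (/brup/).

1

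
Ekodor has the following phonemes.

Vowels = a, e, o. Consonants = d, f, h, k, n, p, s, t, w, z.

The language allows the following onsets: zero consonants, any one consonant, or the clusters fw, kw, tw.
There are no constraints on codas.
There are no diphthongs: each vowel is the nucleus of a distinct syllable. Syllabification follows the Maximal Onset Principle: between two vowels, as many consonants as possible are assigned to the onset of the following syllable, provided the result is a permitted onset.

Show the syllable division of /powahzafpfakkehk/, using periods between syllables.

Vowels present: o, a, a, a, e; each is a nucleus, giving 5 syllables.
V1 /o/ – V2 /a/: /w/ is a single consonant, so it becomes the next onset.
V2 /a/ – V3 /a/: /hz/ splits as /h/ + /z/ (/z/ is the longest suffix that is a licit onset).
V3 /a/ – V4 /a/: /fpf/ splits as /fp/ + /f/ (/f/ is the longest suffix that is a licit onset).
V4 /a/ – V5 /e/: /kk/ — longest licit onset from the right is /k/, leaving /k/ as coda.

po.wah.zafp.fak.kehk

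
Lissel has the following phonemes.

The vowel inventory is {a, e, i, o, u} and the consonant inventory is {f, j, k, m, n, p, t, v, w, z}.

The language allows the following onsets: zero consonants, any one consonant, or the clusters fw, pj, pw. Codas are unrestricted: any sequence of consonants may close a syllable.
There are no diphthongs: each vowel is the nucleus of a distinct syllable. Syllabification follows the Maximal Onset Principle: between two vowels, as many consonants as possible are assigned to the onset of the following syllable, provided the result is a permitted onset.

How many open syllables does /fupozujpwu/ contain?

The vowels are u, o, u, u — 4 nuclei, so 4 syllables.
Between /u/ (V1) and /o/ (V2): /p/ is a single consonant, so it becomes the next onset.
Between /o/ (V2) and /u/ (V3): /z/ is a single consonant, so it becomes the next onset.
Between /u/ (V3) and /u/ (V4): /jpw/; trying suffixes from longest down, /pw/ is the first permitted one, so coda /j/ | onset /pw/.
Result: fu.po.zuj.pwu.
Classifying each syllable: /fu/ (open), /po/ (open), /zuj/ (closed), /pwu/ (open).
Open syllables: 3.

3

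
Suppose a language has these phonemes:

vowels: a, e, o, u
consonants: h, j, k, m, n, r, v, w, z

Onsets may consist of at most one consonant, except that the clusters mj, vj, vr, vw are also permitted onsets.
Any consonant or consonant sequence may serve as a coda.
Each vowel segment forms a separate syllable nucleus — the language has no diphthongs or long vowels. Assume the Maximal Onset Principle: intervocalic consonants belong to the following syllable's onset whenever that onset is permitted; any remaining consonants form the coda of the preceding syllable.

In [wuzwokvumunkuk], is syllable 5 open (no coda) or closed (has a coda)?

closed

Nuclei (vowels): u, o, u, u, u → 5 syllables.
V1 /u/ – V2 /o/: cluster /zw/ — the longest permitted-onset suffix is /w/; onset = /w/, preceding coda = /z/.
V2 /o/ – V3 /u/: cluster /kv/ — the longest permitted-onset suffix is /v/; onset = /v/, preceding coda = /k/.
V3 /u/ – V4 /u/: /m/ is a single consonant, so it becomes the next onset.
V4 /u/ – V5 /u/: /nk/ splits as /n/ + /k/ (/k/ is the longest suffix that is a licit onset).
Result: wuz.wok.vu.mun.kuk.
Syllable 5 is /kuk/ with coda /k/, so it is closed.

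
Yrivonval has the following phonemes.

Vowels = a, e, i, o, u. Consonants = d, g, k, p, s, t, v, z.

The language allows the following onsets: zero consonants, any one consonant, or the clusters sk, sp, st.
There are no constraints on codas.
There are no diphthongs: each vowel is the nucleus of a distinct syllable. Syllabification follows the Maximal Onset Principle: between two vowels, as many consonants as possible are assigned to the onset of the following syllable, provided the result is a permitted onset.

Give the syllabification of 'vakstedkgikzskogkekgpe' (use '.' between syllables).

Nuclei (vowels): a, e, i, o, e, e → 6 syllables.
V1 /a/ – V2 /e/: /kst/ — longest licit onset from the right is /st/, leaving /k/ as coda.
V2 /e/ – V3 /i/: /dkg/ — longest licit onset from the right is /g/, leaving /dk/ as coda.
V3 /i/ – V4 /o/: /kzsk/ — longest licit onset from the right is /sk/, leaving /kz/ as coda.
V4 /o/ – V5 /e/: /gk/; trying suffixes from longest down, /k/ is the first permitted one, so coda /g/ | onset /k/.
V5 /e/ – V6 /e/: /kgp/; trying suffixes from longest down, /p/ is the first permitted one, so coda /kg/ | onset /p/.

vak.stedk.gikz.skog.kekg.pe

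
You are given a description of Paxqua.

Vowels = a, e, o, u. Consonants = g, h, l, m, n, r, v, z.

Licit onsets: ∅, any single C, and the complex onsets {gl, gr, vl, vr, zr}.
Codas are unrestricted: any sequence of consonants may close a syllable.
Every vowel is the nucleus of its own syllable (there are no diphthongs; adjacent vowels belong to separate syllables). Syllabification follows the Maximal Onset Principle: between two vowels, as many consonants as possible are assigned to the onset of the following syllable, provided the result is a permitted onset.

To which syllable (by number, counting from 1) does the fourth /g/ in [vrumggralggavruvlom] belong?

Nuclei (vowels): u, a, a, u, o → 5 syllables.
V1 /u/ – V2 /a/: /mggr/ splits as /mg/ + /gr/ (/gr/ is the longest suffix that is a licit onset).
V2 /a/ – V3 /a/: /lgg/ splits as /lg/ + /g/ (/g/ is the longest suffix that is a licit onset).
V3 /a/ – V4 /u/: /vr/ is a licit onset in full, so it all attaches to the next syllable.
V4 /u/ – V5 /o/: cluster /vl/ — /vl/ is itself a permitted onset, so the whole cluster goes right; preceding coda = ∅.
Syllabification: vrumg.gralg.ga.vru.vlom.
The fourth /g/ is in the onset of syllable 3 (/ga/).

3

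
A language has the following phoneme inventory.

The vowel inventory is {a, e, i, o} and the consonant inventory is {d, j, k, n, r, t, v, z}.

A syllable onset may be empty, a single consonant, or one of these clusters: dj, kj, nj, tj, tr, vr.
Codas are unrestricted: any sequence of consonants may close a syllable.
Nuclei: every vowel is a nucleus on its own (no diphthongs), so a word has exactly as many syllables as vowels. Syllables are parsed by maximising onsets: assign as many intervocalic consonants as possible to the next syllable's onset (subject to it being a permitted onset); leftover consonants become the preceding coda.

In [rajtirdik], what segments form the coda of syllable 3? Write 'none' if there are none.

The vowels are a, i, i — 3 nuclei, so 3 syllables.
V1 /a/ – V2 /i/: /jt/ splits as /j/ + /t/ (/t/ is the longest suffix that is a licit onset).
V2 /i/ – V3 /i/: cluster /rd/ — the longest permitted-onset suffix is /d/; onset = /d/, preceding coda = /r/.
Putting it together: raj.tir.dik.
Syllable 3 is /dik/: onset /d/, nucleus /i/, coda /k/.

k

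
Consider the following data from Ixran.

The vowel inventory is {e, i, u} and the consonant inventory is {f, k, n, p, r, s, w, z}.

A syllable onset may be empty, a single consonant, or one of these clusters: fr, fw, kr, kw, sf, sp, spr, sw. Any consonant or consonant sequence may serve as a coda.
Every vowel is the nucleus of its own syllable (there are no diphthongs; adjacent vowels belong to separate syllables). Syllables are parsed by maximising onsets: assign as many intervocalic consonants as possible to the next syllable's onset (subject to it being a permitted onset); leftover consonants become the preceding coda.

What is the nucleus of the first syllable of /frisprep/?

Vowels present: i, e; each is a nucleus, giving 2 syllables.
The first nucleus (vowel 1 from the left) is /i/.

i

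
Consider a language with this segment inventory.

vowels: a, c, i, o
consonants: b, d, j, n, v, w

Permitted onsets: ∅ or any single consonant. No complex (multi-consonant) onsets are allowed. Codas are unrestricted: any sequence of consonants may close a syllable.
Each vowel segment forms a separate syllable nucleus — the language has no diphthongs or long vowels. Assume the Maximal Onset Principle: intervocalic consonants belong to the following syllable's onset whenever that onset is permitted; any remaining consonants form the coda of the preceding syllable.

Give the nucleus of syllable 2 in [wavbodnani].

Nuclei (vowels): a, o, a, i → 4 syllables.
The second nucleus (vowel 2 from the left) is /o/.

o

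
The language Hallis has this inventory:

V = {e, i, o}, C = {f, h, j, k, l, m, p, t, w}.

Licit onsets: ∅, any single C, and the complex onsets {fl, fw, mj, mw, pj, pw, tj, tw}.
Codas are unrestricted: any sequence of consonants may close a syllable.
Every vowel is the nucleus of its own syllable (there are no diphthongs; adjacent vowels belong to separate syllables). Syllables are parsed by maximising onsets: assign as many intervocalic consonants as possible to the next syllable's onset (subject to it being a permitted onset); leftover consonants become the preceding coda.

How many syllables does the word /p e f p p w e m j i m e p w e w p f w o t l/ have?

Nuclei (vowels): e, e, i, e, e, o → 6 syllables.

6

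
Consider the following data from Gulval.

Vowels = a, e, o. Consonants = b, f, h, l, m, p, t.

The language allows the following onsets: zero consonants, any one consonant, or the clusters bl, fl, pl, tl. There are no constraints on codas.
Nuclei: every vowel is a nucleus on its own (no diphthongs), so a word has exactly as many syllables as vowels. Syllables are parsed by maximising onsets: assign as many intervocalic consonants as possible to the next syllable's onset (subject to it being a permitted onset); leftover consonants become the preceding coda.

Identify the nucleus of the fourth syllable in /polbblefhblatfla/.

a

Nuclei (vowels): o, e, a, a → 4 syllables.
The fourth nucleus (vowel 4 from the left) is /a/.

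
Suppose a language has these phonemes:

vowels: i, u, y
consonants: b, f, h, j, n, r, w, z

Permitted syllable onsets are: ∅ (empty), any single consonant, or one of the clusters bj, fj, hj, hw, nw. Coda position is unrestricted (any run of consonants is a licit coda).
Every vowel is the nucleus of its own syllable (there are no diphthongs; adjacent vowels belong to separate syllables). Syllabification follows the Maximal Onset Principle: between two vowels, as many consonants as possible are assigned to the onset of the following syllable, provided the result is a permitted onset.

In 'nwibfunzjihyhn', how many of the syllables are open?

1

Vowels present: i, u, i, y; each is a nucleus, giving 4 syllables.
Between /i/ (V1) and /u/ (V2): /bf/ — longest licit onset from the right is /f/, leaving /b/ as coda.
Between /u/ (V2) and /i/ (V3): cluster /nzj/ — the longest permitted-onset suffix is /j/; onset = /j/, preceding coda = /nz/.
Between /i/ (V3) and /y/ (V4): /h/ → onset of the next syllable (single consonants are always licit onsets).
Putting it together: nwib.funz.ji.hyhn.
Classifying each syllable: /nwib/ (closed), /funz/ (closed), /ji/ (open), /hyhn/ (closed).
Open syllables: 1.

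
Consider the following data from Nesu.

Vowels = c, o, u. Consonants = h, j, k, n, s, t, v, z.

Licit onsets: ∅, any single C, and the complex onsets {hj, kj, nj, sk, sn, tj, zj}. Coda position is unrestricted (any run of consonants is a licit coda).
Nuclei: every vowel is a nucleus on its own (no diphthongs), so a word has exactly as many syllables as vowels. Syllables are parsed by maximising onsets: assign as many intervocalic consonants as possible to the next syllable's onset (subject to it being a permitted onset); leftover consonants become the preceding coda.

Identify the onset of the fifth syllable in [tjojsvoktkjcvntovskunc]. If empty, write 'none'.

sk

Vowels present: o, o, c, o, u, c; each is a nucleus, giving 6 syllables.
σ1/σ2 boundary: /jsv/ splits as /js/ + /v/ (/v/ is the longest suffix that is a licit onset).
σ2/σ3 boundary: cluster /ktkj/ — the longest permitted-onset suffix is /kj/; onset = /kj/, preceding coda = /kt/.
σ3/σ4 boundary: /vnt/; trying suffixes from longest down, /t/ is the first permitted one, so coda /vn/ | onset /t/.
σ4/σ5 boundary: /vsk/ splits as /v/ + /sk/ (/sk/ is the longest suffix that is a licit onset).
σ5/σ6 boundary: just /n/ — single C goes to the following onset.
Syllabification: tjojs.vokt.kjcvn.tov.sku.nc.
Syllable 5 is /sku/: onset /sk/, nucleus /u/, coda ∅.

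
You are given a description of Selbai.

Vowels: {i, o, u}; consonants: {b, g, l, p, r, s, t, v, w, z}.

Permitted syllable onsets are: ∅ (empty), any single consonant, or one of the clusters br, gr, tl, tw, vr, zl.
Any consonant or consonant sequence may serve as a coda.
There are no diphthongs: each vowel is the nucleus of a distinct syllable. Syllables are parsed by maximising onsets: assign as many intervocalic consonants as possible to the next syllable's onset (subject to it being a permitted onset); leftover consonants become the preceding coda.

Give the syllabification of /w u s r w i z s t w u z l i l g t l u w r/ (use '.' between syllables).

The vowels are u, i, u, i, u — 5 nuclei, so 5 syllables.
Between /u/ (V1) and /i/ (V2): cluster /srw/ — the longest permitted-onset suffix is /w/; onset = /w/, preceding coda = /sr/.
Between /i/ (V2) and /u/ (V3): /zstw/; trying suffixes from longest down, /tw/ is the first permitted one, so coda /zs/ | onset /tw/.
Between /u/ (V3) and /i/ (V4): cluster /zl/ — /zl/ is itself a permitted onset, so the whole cluster goes right; preceding coda = ∅.
Between /i/ (V4) and /u/ (V5): /lgtl/ splits as /lg/ + /tl/ (/tl/ is the longest suffix that is a licit onset).

wusr.wizs.twu.zlilg.tluwr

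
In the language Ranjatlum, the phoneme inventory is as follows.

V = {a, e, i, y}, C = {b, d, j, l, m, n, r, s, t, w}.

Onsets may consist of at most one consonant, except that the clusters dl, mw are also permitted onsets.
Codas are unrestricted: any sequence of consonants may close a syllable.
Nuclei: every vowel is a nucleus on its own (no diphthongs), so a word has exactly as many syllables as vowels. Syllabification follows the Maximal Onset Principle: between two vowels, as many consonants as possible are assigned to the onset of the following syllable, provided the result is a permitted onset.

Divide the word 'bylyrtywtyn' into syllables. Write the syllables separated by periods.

by.lyr.tyw.tyn

Nuclei (vowels): y, y, y, y → 4 syllables.
/y…y/ gap (V1→V2): /l/ → onset of the next syllable (single consonants are always licit onsets).
/y…y/ gap (V2→V3): /rt/; trying suffixes from longest down, /t/ is the first permitted one, so coda /r/ | onset /t/.
/y…y/ gap (V3→V4): /wt/ — longest licit onset from the right is /t/, leaving /w/ as coda.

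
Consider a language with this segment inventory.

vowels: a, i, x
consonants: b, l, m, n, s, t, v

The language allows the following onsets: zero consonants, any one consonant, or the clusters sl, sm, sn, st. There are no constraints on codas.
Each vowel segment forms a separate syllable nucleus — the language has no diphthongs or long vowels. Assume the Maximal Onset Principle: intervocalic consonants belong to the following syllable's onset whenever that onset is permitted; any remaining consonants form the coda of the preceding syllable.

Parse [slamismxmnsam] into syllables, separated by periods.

Vowels present: a, i, x, a; each is a nucleus, giving 4 syllables.
/a…i/ gap (V1→V2): /m/ is a single consonant, so it becomes the next onset.
/i…x/ gap (V2→V3): cluster /sm/ — /sm/ is itself a permitted onset, so the whole cluster goes right; preceding coda = ∅.
/x…a/ gap (V3→V4): /mns/ — longest licit onset from the right is /s/, leaving /mn/ as coda.

sla.mi.smxmn.sam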